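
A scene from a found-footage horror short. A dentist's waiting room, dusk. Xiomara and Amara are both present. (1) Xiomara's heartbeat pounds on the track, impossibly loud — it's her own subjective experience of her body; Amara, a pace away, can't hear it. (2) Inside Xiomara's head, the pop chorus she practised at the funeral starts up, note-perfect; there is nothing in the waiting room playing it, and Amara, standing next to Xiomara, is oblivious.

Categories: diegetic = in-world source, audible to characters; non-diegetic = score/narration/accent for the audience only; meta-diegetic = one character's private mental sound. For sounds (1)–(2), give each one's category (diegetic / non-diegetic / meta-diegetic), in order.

meta-diegetic, meta-diegetic

(1) is meta-diegetic: point-of-audition from inside Xiomara's body; not a sound in the room.
(2) is meta-diegetic: it lives in Xiomara's subjectivity, not in the waiting room.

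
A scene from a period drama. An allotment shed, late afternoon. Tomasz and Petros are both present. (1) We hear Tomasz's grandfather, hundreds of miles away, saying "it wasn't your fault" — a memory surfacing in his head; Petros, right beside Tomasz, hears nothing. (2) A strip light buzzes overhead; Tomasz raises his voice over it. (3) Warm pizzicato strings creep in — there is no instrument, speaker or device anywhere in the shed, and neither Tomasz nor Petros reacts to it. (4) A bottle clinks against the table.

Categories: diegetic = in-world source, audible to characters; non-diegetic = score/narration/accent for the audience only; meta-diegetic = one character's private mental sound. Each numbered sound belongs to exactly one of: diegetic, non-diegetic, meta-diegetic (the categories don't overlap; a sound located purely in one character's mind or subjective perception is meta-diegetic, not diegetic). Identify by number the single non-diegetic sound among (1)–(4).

(1) it's Tomasz's recollection rendered as sound; the other character can't hear it → meta-diegetic.
(2) ambient/room sound belonging to the story's physical space → diegetic.
(3) it has no source in the story world and no character can hear it — it's underscore → non-diegetic.
(4) a bottle is a real object/event in the scene's world → diegetic.
Only (3) is non-diegetic.

3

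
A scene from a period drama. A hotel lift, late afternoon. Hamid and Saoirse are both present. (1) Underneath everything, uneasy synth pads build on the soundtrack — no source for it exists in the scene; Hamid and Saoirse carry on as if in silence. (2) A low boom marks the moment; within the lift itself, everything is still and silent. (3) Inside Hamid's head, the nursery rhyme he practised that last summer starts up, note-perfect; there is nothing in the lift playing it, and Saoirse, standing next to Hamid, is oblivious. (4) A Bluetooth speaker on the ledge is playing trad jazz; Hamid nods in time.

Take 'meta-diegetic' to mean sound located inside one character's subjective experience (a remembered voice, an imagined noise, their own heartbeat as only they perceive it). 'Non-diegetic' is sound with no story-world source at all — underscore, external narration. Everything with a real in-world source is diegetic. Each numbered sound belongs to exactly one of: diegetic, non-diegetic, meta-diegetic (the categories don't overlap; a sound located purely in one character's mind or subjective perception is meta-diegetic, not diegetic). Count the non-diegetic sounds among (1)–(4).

2

(1) is non-diegetic: score with no on-screen or off-screen source; it exists for the audience alone.
(2) an editorial stinger — it belongs to the cut, not the story world → non-diegetic.
Sound (3): it lives in Hamid's subjectivity, not in the lift, so meta-diegetic.
(4) is diegetic: source music from a Bluetooth speaker, which exists in the story world.
Non-diegetic: (1), (2) — that's 2.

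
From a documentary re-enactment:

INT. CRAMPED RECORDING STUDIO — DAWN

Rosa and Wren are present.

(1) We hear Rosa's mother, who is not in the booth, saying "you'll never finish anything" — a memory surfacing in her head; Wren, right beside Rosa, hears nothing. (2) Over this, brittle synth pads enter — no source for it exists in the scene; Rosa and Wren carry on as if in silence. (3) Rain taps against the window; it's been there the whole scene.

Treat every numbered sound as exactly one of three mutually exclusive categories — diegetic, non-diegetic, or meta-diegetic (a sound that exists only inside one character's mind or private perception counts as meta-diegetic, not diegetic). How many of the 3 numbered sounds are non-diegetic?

(1) the voice is a memory playing only inside Rosa's mind; Wren can't hear it → meta-diegetic.
Sound (2): nothing in the booth produces it and the characters don't hear it — pure soundtrack, so non-diegetic.
Sound (3): it's the actual ambient sound of the location, so diegetic.
Non-diegetic: (2) — that's 1.

1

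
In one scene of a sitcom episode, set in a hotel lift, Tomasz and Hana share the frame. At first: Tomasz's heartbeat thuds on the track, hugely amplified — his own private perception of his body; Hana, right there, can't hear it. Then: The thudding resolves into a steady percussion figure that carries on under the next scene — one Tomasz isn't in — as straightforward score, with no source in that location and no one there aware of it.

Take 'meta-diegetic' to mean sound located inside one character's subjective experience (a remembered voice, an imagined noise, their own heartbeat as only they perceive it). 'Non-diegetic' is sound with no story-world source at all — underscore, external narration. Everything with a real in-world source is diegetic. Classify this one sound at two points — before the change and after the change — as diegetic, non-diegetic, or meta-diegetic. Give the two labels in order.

meta-diegetic, non-diegetic

Before the change: it's Tomasz's subjective body sound, inaudible to Hana → meta-diegetic.
After the change: detached from Tomasz and playing as sourceless score over a scene he isn't in — for the audience only → non-diegetic.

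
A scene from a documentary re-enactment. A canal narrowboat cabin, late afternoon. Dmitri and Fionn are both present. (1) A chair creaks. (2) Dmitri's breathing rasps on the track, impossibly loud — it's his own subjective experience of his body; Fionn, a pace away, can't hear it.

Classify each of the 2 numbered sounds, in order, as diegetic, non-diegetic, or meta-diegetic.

(1) an in-world source (a chair); characters could hear it → diegetic.
(2) is meta-diegetic: point-of-audition from inside Dmitri's body; not a sound in the room.

diegetic, meta-diegetic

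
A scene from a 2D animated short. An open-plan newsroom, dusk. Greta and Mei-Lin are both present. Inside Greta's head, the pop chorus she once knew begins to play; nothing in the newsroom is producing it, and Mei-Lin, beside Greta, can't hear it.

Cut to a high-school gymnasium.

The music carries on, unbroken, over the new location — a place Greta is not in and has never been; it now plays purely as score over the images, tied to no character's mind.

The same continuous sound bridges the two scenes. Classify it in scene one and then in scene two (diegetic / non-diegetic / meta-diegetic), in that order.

meta-diegetic, non-diegetic

Scene one: the music exists only inside Greta's mind; Mei-Lin can't hear it → meta-diegetic.
Scene two: it's detached from Greta entirely and plays over unrelated images with no in-world source — conventional underscore → non-diegetic.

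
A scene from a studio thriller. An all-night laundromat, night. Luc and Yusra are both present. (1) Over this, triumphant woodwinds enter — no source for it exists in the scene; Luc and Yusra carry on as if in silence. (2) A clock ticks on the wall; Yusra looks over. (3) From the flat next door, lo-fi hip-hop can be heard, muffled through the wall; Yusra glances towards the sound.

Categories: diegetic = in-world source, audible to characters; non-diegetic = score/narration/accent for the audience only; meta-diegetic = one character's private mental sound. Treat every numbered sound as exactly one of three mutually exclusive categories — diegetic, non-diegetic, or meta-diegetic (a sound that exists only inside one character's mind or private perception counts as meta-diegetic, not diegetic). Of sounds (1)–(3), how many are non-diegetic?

1

(1) is non-diegetic: nothing in the laundromat produces it and the characters don't hear it — pure soundtrack.
(2) an in-world source (a clock); characters could hear it → diegetic.
Sound (3): off-screen diegetic: the source is out of frame but still in the story's space, so diegetic.
So 1 of the 3 is non-diegetic: (1).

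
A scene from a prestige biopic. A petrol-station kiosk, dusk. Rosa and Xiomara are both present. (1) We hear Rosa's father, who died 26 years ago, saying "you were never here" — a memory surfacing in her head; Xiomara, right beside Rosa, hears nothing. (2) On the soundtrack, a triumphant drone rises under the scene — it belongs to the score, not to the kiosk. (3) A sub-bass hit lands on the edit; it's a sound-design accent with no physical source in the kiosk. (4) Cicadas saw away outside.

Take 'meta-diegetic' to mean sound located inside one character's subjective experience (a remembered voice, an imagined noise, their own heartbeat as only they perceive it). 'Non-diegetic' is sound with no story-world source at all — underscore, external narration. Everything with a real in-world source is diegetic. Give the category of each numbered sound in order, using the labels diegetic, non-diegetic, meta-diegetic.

Sound (1): a remembered line, private to Rosa — not present in the room, not audible to Xiomara, so meta-diegetic.
(2) score with no on-screen or off-screen source; it exists for the audience alone → non-diegetic.
(3) is non-diegetic: it's a sound-design accent with no in-world source; no one in the scene can hear it.
(4) ambient/room sound belonging to the story's physical space → diegetic.

meta-diegetic, non-diegetic, non-diegetic, diegetic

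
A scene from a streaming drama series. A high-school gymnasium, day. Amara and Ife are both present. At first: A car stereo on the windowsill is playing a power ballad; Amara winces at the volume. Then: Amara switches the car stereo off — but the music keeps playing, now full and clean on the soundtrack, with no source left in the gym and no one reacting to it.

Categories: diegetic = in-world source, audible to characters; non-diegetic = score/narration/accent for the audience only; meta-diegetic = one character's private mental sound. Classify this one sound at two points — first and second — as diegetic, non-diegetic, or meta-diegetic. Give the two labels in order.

First: a car stereo is a real in-scene source and Amara reacts to it → diegetic.
Second: there is no longer any in-world source and no one can hear it — it has become underscore → non-diegetic.

diegetic, non-diegetic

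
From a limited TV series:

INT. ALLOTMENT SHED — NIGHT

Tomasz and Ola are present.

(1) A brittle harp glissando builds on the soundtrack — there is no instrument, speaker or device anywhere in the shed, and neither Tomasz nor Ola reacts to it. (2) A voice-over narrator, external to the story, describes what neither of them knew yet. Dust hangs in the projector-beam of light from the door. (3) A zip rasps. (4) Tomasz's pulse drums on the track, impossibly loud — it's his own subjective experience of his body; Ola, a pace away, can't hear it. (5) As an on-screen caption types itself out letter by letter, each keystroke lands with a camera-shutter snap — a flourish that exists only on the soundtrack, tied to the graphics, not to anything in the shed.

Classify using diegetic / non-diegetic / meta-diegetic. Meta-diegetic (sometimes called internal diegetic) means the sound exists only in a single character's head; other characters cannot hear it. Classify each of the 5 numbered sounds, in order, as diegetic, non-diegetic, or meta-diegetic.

(1) is non-diegetic: score with no on-screen or off-screen source; it exists for the audience alone.
Sound (2): the narrator exists outside the story world, addressing only the audience, so non-diegetic.
(3) is diegetic: a zip is a real object/event in the scene's world.
(4) a subjective body sound — Tomasz's private perception, inaudible to Ola → meta-diegetic.
Sound (5): it accompanies on-screen graphics, not anything inside the story world, so non-diegetic.

non-diegetic, non-diegetic, diegetic, meta-diegetic, non-diegetic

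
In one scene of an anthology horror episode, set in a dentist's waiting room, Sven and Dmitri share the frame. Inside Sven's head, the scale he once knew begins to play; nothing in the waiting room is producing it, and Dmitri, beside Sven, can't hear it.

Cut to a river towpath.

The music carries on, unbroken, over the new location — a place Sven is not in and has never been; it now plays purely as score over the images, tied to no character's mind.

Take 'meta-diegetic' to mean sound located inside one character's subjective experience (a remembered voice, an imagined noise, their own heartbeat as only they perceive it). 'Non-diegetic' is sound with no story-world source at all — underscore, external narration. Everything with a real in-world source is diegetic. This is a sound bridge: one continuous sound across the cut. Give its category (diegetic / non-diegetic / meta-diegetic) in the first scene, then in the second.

meta-diegetic, non-diegetic

Scene one: the music exists only inside Sven's mind; Dmitri can't hear it → meta-diegetic.
Scene two: it's detached from Sven entirely and plays over unrelated images with no in-world source — conventional underscore → non-diegetic.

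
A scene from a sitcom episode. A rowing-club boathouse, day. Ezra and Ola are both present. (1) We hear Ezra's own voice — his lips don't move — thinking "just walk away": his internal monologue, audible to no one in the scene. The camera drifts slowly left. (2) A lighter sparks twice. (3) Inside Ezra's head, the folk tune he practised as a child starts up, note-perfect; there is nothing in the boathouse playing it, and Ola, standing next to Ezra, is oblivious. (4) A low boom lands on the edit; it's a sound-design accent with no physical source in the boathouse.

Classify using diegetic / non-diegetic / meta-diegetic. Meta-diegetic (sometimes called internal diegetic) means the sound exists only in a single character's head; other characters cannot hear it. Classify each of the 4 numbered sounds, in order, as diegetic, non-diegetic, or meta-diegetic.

(1) is meta-diegetic: Ezra's thought-voice: a private mental sound no other character can hear.
(2) an in-world source (a lighter); characters could hear it → diegetic.
Sound (3): remembered music, private to Ezra — Ola is oblivious because it isn't in the room, so meta-diegetic.
Sound (4): nothing in the scene produces it; it's an accent added for the audience, so non-diegetic.

meta-diegetic, diegetic, meta-diegetic, non-diegetic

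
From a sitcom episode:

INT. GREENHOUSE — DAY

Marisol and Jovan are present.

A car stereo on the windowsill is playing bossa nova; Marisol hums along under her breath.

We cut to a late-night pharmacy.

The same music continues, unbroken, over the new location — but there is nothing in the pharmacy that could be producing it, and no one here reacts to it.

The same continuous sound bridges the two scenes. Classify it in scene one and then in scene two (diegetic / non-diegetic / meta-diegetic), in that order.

diegetic, non-diegetic

Scene one: a car stereo is an on-screen source and Marisol reacts to it → diegetic.
Scene two: there is no source in the pharmacy and no one hears it — it's now underscore → non-diegetic.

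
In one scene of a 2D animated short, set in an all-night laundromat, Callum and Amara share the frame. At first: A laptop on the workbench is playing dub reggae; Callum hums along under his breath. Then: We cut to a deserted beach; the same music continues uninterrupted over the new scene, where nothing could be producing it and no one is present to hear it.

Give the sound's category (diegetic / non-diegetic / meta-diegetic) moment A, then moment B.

Moment A: a laptop is a real in-scene source and Callum reacts to it → diegetic.
Moment B: there is no longer any in-world source and no one can hear it — it has become underscore → non-diegetic.

diegetic, non-diegetic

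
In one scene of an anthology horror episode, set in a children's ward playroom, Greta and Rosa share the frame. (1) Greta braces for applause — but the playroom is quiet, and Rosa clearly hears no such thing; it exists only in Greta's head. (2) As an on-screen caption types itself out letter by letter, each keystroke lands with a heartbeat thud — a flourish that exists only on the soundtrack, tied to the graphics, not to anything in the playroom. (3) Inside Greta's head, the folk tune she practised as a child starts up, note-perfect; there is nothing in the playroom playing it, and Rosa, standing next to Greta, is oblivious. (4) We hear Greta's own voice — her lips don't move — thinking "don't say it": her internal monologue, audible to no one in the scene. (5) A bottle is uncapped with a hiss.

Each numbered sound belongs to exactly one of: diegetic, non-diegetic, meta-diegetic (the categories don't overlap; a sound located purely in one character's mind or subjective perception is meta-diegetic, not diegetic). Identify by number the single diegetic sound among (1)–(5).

Sound (1): subjective to Greta: the playroom is silent and Rosa hears nothing, so meta-diegetic.
(2) the caption isn't part of the story world, so neither is the sound tied to it → non-diegetic.
(3) is meta-diegetic: remembered music, private to Greta — Rosa is oblivious because it isn't in the room.
(4) is meta-diegetic: internal monologue — inside Greta's mind, not spoken into the scene.
(5) an in-world source (a bottle); characters could hear it → diegetic.
Only (5) is diegetic.

5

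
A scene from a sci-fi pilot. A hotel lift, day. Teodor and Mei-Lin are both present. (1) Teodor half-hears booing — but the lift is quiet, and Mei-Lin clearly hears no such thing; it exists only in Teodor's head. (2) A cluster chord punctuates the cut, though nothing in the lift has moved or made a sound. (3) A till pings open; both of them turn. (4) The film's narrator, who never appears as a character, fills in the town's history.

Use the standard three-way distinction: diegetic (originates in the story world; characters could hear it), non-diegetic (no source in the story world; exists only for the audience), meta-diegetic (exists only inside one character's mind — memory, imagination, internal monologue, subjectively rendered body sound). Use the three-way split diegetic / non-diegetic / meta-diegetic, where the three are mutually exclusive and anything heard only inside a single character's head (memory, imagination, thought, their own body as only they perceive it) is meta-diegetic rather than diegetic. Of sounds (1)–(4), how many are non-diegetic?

2

(1) the sound is imagined by Teodor; nothing in the story world is producing it and Mei-Lin can't hear it → meta-diegetic.
(2) an editorial stinger — it belongs to the cut, not the story world → non-diegetic.
(3) an in-world source (a till); characters could hear it → diegetic.
(4) external voice-over — not a character, not heard by anyone in the scene → non-diegetic.
So 2 of the 4 are non-diegetic: (2), (4).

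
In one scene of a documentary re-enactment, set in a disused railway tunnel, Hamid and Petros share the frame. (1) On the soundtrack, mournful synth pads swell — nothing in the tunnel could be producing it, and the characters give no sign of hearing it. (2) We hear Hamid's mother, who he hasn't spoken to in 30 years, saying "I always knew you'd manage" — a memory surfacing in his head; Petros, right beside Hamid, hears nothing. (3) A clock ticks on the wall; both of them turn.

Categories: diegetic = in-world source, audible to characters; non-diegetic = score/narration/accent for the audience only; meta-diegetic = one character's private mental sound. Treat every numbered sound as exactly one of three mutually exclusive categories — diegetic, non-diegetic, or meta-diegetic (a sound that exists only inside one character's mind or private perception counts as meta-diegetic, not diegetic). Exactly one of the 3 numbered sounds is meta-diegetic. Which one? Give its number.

2

(1) score with no on-screen or off-screen source; it exists for the audience alone → non-diegetic.
(2) is meta-diegetic: it's Hamid's recollection rendered as sound; the other character can't hear it.
(3) an in-world source (a clock); characters could hear it → diegetic.
Only (2) is meta-diegetic.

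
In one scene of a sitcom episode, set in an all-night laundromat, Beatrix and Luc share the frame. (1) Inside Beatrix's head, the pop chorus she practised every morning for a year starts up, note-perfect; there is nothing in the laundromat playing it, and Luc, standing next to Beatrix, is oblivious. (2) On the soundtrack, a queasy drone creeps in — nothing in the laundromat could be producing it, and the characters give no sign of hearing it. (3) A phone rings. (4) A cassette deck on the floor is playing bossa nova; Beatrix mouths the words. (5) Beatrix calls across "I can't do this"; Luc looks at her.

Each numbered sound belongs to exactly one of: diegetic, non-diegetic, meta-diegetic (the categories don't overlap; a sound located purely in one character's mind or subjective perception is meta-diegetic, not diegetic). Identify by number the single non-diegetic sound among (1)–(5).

2

(1) the music is a memory playing inside Beatrix's mind alone; no real-world source, Luc can't hear it → meta-diegetic.
(2) is non-diegetic: score with no on-screen or off-screen source; it exists for the audience alone.
(3) an in-world source (a phone); characters could hear it → diegetic.
(4) is diegetic: a cassette deck is a physical source in the scene and Beatrix reacts to it.
(5) on-screen dialogue — Beatrix speaks and Luc is there to hear → diegetic.
Only (2) is non-diegetic.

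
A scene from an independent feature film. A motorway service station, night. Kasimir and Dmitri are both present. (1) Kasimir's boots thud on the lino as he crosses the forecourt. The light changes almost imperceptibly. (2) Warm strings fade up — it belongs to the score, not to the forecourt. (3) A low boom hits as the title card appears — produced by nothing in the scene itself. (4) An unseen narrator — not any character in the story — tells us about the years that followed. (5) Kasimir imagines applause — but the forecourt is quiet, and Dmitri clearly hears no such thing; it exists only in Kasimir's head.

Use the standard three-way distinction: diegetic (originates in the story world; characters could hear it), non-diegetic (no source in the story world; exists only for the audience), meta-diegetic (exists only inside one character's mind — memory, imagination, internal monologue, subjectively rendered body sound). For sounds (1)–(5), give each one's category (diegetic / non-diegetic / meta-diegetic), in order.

diegetic, non-diegetic, non-diegetic, non-diegetic, meta-diegetic

Sound (1): Kasimir's footsteps are produced in the story world, so diegetic.
Sound (2): nothing in the forecourt produces it and the characters don't hear it — pure soundtrack, so non-diegetic.
(3) is non-diegetic: nothing in the scene produces it; it's an accent added for the audience.
(4) is non-diegetic: the narrator exists outside the story world, addressing only the audience.
Sound (5): subjective to Kasimir: the forecourt is silent and Dmitri hears nothing, so meta-diegetic.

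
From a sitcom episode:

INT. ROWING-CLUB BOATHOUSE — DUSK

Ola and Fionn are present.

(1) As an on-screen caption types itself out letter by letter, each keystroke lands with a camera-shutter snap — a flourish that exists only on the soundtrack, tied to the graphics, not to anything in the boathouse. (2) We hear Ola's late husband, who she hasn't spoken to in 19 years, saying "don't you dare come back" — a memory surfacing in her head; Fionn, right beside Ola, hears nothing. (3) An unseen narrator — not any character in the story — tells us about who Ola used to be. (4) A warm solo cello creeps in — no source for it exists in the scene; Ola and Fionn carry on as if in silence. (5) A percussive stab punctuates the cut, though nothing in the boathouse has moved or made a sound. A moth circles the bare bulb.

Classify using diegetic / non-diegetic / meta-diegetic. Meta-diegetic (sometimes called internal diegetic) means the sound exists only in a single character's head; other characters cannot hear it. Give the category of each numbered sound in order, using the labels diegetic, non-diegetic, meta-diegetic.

non-diegetic, meta-diegetic, non-diegetic, non-diegetic, non-diegetic

(1) sound married to a title/caption — outside the diegesis by definition → non-diegetic.
(2) a remembered line, private to Ola — not present in the room, not audible to Fionn → meta-diegetic.
(3) is non-diegetic: commentary laid over the scene from outside the fiction.
(4) nothing in the boathouse produces it and the characters don't hear it — pure soundtrack → non-diegetic.
Sound (5): an editorial stinger — it belongs to the cut, not the story world, so non-diegetic.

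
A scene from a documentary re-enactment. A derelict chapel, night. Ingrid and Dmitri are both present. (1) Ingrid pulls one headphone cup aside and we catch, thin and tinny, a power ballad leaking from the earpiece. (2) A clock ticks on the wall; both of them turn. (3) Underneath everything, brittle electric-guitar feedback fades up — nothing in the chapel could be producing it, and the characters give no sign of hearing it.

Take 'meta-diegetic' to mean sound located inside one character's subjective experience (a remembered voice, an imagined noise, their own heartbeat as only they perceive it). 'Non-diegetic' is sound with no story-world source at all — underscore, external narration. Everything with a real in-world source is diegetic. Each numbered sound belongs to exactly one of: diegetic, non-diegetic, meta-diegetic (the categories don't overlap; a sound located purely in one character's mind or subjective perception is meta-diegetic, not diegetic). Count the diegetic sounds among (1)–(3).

(1) it's leaking from a physical pair of headphones in the scene → diegetic.
Sound (2): an in-world source (a clock); characters could hear it, so diegetic.
Sound (3): it has no source in the story world and no character can hear it — it's underscore, so non-diegetic.
So 2 of the 3 are diegetic: (1), (2).

2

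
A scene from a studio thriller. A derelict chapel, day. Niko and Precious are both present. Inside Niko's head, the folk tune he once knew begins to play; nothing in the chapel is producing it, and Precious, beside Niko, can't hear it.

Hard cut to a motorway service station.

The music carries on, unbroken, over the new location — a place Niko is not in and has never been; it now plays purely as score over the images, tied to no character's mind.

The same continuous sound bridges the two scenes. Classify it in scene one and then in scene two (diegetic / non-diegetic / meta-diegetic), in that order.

Scene one: the music exists only inside Niko's mind; Precious can't hear it → meta-diegetic.
Scene two: it's detached from Niko entirely and plays over unrelated images with no in-world source — conventional underscore → non-diegetic.

meta-diegetic, non-diegetic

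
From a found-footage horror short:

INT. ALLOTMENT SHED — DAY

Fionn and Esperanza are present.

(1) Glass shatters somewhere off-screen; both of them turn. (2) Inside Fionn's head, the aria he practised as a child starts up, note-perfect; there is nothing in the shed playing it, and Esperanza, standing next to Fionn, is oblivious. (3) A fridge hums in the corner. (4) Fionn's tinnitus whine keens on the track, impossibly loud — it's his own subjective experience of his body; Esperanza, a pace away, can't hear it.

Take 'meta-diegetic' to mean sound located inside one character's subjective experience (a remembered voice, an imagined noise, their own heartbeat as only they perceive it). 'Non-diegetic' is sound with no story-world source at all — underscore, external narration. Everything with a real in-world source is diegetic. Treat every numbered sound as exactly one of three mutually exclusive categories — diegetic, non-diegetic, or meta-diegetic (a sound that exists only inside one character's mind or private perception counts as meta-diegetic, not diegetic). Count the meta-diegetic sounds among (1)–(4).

2

(1) glass is a real object/event in the scene's world → diegetic.
(2) is meta-diegetic: remembered music, private to Fionn — Esperanza is oblivious because it isn't in the room.
(3) it's the actual ambient sound of the location → diegetic.
(4) is meta-diegetic: a subjective body sound — Fionn's private perception, inaudible to Esperanza.
Meta-diegetic: (2), (4) — that's 2.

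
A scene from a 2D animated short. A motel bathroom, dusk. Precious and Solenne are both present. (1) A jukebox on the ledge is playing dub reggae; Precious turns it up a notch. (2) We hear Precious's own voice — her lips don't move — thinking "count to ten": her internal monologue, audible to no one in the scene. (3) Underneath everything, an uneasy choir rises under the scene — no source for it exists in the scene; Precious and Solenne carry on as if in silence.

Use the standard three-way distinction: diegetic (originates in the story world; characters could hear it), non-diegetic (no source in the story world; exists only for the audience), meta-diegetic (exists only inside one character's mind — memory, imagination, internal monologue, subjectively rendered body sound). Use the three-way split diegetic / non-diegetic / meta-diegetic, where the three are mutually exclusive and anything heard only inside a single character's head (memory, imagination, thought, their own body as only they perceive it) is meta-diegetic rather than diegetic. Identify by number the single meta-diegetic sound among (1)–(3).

Sound (1): source music from a jukebox, which exists in the story world, so diegetic.
Sound (2): internal monologue — inside Precious's mind, not spoken into the scene, so meta-diegetic.
(3) is non-diegetic: it has no source in the story world and no character can hear it — it's underscore.
Only (2) is meta-diegetic.

2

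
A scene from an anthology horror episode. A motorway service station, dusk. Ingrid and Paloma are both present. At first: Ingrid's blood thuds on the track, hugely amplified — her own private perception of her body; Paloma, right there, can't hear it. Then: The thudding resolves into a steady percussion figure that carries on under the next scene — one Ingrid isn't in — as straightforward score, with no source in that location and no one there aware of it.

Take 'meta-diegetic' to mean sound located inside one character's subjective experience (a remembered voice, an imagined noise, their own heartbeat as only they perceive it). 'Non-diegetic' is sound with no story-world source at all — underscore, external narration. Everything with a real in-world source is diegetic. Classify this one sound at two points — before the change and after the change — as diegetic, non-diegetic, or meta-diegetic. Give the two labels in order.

Before the change: it's Ingrid's subjective body sound, inaudible to Paloma → meta-diegetic.
After the change: detached from Ingrid and playing as sourceless score over a scene she isn't in — for the audience only → non-diegetic.

meta-diegetic, non-diegetic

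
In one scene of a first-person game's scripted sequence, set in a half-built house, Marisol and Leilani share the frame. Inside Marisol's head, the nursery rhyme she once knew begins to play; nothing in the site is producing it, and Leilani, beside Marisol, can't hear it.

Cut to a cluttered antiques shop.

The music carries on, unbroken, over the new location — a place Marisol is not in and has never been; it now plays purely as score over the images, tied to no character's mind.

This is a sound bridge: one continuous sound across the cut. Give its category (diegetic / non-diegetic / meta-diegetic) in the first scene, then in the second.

meta-diegetic, non-diegetic

Scene one: the music exists only inside Marisol's mind; Leilani can't hear it → meta-diegetic.
Scene two: it's detached from Marisol entirely and plays over unrelated images with no in-world source — conventional underscore → non-diegetic.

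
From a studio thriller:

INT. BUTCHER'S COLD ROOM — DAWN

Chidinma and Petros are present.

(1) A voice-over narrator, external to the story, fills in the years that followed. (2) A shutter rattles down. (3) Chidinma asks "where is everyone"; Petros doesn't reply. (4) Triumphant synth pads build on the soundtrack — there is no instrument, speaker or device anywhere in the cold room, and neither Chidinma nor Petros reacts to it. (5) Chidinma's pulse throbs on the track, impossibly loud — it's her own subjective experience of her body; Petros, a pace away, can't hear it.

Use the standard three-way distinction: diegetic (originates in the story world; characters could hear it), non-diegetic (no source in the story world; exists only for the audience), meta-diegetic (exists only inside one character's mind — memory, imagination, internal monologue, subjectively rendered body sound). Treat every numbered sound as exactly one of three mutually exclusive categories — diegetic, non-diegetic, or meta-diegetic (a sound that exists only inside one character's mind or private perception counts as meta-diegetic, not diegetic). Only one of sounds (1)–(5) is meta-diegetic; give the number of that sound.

(1) is non-diegetic: commentary laid over the scene from outside the fiction.
(2) a shutter is a real object/event in the scene's world → diegetic.
(3) on-screen dialogue — Chidinma speaks and Petros is there to hear → diegetic.
Sound (4): nothing in the cold room produces it and the characters don't hear it — pure soundtrack, so non-diegetic.
(5) point-of-audition from inside Chidinma's body; not a sound in the room → meta-diegetic.
Only (5) is meta-diegetic.

5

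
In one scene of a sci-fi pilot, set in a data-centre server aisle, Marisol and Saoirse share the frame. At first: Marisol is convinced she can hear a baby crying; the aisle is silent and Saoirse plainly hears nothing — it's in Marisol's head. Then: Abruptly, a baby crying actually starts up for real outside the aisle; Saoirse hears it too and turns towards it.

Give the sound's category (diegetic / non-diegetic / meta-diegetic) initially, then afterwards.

meta-diegetic, diegetic

Initially: only Marisol 'hears' it — imagined, in her mind → meta-diegetic.
Afterwards: now there's a real external source and Saoirse hears it too — in the story world → diegetic.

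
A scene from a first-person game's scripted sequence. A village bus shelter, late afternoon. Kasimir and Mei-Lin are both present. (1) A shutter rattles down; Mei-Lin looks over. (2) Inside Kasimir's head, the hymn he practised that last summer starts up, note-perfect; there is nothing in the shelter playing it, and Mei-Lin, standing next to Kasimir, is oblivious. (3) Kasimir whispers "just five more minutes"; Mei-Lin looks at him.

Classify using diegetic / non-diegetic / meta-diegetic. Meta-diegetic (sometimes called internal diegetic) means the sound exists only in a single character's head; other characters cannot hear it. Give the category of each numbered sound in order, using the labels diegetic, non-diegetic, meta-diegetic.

(1) the sound comes from a shutter physically present in the location → diegetic.
Sound (2): it lives in Kasimir's subjectivity, not in the shelter, so meta-diegetic.
Sound (3): spoken by a character present in the story world, so diegetic.

diegetic, meta-diegetic, diegetic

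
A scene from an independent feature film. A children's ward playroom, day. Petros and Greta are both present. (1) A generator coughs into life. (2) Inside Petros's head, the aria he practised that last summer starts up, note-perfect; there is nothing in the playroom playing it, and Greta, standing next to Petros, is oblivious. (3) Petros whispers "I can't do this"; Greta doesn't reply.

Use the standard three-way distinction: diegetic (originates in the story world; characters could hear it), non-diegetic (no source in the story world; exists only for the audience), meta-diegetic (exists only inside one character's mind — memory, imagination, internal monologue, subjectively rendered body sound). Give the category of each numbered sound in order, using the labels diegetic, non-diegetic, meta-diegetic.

(1) a generator is a real object/event in the scene's world → diegetic.
(2) remembered music, private to Petros — Greta is oblivious because it isn't in the room → meta-diegetic.
(3) Petros is a character speaking aloud in the scene → diegetic.

diegetic, meta-diegetic, diegetic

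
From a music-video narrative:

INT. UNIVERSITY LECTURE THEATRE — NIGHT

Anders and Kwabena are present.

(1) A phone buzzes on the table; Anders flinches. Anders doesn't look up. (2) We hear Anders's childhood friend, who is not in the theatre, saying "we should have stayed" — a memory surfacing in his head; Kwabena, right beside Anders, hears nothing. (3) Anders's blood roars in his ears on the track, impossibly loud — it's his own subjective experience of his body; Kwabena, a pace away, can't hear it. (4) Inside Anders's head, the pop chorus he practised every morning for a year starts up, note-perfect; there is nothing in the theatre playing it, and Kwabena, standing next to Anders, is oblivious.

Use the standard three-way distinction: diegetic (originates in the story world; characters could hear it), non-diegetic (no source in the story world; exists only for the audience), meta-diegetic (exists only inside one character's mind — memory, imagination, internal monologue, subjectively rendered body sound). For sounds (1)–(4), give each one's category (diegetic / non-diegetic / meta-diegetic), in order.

diegetic, meta-diegetic, meta-diegetic, meta-diegetic

Sound (1): an in-world source (a phone); characters could hear it, so diegetic.
Sound (2): it's Anders's recollection rendered as sound; the other character can't hear it, so meta-diegetic.
(3) a subjective body sound — Anders's private perception, inaudible to Kwabena → meta-diegetic.
(4) remembered music, private to Anders — Kwabena is oblivious because it isn't in the room → meta-diegetic.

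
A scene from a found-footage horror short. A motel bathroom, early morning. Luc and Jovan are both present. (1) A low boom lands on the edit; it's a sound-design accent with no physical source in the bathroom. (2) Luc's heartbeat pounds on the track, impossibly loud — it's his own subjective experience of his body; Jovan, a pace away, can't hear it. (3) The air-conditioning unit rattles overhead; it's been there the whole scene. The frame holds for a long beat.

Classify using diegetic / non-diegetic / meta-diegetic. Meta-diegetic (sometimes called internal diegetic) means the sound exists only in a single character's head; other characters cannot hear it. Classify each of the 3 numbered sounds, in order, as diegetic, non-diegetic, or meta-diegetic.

(1) is non-diegetic: an editorial stinger — it belongs to the cut, not the story world.
Sound (2): a subjective body sound — Luc's private perception, inaudible to Jovan, so meta-diegetic.
Sound (3): the air-conditioning unit is part of the location's real environment, so diegetic.

non-diegetic, meta-diegetic, diegetic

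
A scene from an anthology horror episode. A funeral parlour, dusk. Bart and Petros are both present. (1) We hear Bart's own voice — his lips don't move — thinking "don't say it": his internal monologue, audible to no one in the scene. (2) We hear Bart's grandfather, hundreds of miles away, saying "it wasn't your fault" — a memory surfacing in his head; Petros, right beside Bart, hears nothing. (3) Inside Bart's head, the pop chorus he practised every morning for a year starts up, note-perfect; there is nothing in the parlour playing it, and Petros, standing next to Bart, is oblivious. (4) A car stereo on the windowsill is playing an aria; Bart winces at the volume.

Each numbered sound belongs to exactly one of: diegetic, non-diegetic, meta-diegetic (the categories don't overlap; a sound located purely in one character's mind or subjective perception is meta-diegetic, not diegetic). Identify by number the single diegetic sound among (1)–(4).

(1) Bart's thought-voice: a private mental sound no other character can hear → meta-diegetic.
(2) is meta-diegetic: the voice is a memory playing only inside Bart's mind; Petros can't hear it.
(3) is meta-diegetic: remembered music, private to Bart — Petros is oblivious because it isn't in the room.
(4) is diegetic: a car stereo is a physical source in the scene and Bart reacts to it.
Only (4) is diegetic.

4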